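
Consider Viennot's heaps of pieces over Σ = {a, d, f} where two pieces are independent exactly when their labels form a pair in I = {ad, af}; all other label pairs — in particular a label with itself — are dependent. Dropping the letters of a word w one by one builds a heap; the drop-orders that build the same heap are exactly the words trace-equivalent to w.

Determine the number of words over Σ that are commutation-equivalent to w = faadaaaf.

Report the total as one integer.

56

drop 0:f onto floor
drop 1:a onto floor
drop 2:a onto {1:a}
drop 3:d onto {0:f}
drop 4:a onto {2:a}
drop 5:a onto {4:a}
drop 6:a onto {5:a}
drop 7:f onto {3:d}
ground layer = {0:f, 1:a}
drop-orders for the pieces not yet dropped (sum over which currently-grounded one goes next):
  1 to go: {6} 1  {7} 1
  2 to go: {3,7} 1  {5,6} 1  {6,7} 2
  3 to go: {0,3,7} 1  {3,6,7} 3  {4,5,6} 1  {5,6,7} 3
  4 to go: {0,3,6,7} 4  {2,4,5,6} 1  {3,5,6,7} 6  {4,5,6,7} 4
  5 to go: {0,3,5,6,7} 10  {1,2,4,5,6} 1  {2,4,5,6,7} 5  {3,4,5,6,7} 10
  6 to go: {0,3,4,5,6,7} 20  {1,2,4,5,6,7} 6  {2,3,4,5,6,7} 15
  if 0:f drops first: 21 orders
  if 1:a drops first: 35 orders
heap linearizations: 56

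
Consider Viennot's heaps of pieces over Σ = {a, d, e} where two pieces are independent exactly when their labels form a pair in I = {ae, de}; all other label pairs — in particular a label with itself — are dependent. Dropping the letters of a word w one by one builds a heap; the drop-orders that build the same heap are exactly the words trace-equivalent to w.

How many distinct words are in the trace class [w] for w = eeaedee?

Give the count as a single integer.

drop 0:e onto floor
drop 1:e onto {0:e}
drop 2:a onto floor
drop 3:e onto {1:e}
drop 4:d onto {2:a}
drop 5:e onto {3:e}
drop 6:e onto {5:e}
ground layer = {0:e, 2:a}
drop-orders for the pieces not yet dropped (sum over which currently-grounded one goes next):
  1 to go: {4} 1  {6} 1
  2 to go: {2,4} 1  {4,6} 2  {5,6} 1
  3 to go: {2,4,6} 3  {3,5,6} 1  {4,5,6} 3
  4 to go: {1,3,5,6} 1  {2,4,5,6} 6  {3,4,5,6} 4
  5 to go: {0,1,3,5,6} 1  {1,3,4,5,6} 5  {2,3,4,5,6} 10
  if 0:e drops first: 15 orders
  if 2:a drops first: 6 orders
heap linearizations: 21

21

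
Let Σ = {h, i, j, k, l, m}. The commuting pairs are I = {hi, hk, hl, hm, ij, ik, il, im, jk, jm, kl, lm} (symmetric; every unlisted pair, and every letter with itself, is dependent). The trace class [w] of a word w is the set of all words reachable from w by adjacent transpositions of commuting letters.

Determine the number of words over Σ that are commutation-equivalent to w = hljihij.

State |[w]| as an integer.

42

piece 0:h — minimal
piece 1:l — minimal
piece 2:j rests on {0:h, 1:l}
piece 3:i — minimal
piece 4:h rests on {2:j}
piece 5:i rests on {3:i}
piece 6:j rests on {4:h}
minimal pieces: {0:h, 1:l, 3:i}
ways to finish when only these pieces remain (= sum over removing one remaining piece with nothing left below it):
  1 left: {5}→1  {6}→1
  2 left: {3,5}→1  {4,6}→1  {5,6}→2
  3 left: {2,4,6}→1  {3,5,6}→3  {4,5,6}→3
  4 left: {0,2,4,6}→1  {1,2,4,6}→1  {2,4,5,6}→4  {3,4,5,6}→6
  5 left: {0,1,2,4,6}→2  {0,2,4,5,6}→5  {1,2,4,5,6}→5  {2,3,4,5,6}→10
  placing 0:h first → 15 extensions
  placing 1:l first → 15 extensions
  placing 3:i first → 12 extensions
total linear extensions = 42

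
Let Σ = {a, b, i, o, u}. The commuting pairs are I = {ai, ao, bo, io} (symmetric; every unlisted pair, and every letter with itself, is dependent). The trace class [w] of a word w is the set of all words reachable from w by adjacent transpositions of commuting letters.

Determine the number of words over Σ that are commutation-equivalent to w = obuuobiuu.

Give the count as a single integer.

#0=o has no predecessor
#1=b has no predecessor
#2=u depends on [0:o, 1:b]
#3=u depends on [2:u]
#4=o depends on [3:u]
#5=b depends on [3:u]
#6=i depends on [5:b]
#7=u depends on [4:o, 6:i]
#8=u depends on [7:u]
sources: [0:o, 1:b]
N(rest) = Σ N(rest − s) over sources s of rest; N(one piece) = 1:
  size 1 → [8]=1
  size 2 → [7,8]=1
  size 3 → [4,7,8]=1  [6,7,8]=1
  size 4 → [4,6,7,8]=2  [5,6,7,8]=1
  size 5 → [4,5,6,7,8]=3
  size 6 → [3,4,5,6,7,8]=3
  size 7 → [2,3,4,5,6,7,8]=3
  first=0(o) contributes 3
  first=1(b) contributes 3
|[w]| = 6

6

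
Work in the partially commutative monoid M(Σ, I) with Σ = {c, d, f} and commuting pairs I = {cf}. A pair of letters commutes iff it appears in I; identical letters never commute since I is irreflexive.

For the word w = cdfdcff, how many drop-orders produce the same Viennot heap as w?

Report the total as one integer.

piece 0:c — minimal
piece 1:d rests on {0:c}
piece 2:f rests on {1:d}
piece 3:d rests on {2:f}
piece 4:c rests on {3:d}
piece 5:f rests on {3:d}
piece 6:f rests on {5:f}
minimal pieces: {0:c}
ways to finish when only these pieces remain (= sum over removing one remaining piece with nothing left below it):
  1 left: {4}→1  {6}→1
  2 left: {4,6}→2  {5,6}→1
  3 left: {4,5,6}→3
  4 left: {3,4,5,6}→3
  5 left: {2,3,4,5,6}→3
  placing 0:c first → 3 extensions

3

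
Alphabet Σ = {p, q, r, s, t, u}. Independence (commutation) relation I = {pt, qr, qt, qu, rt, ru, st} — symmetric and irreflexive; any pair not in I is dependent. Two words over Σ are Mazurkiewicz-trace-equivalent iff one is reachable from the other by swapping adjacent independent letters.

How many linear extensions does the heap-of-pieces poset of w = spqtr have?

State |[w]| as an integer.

#0=s has no predecessor
#1=p depends on [0:s]
#2=q depends on [1:p]
#3=t has no predecessor
#4=r depends on [1:p]
sources: [0:s, 3:t]
N(rest) = Σ N(rest − s) over sources s of rest; N(one piece) = 1:
  size 1 → [2]=1  [3]=1  [4]=1
  size 2 → [2,3]=2  [2,4]=2  [3,4]=2
  size 3 → [1,2,4]=2  [2,3,4]=6
  first=0(s) contributes 8
  first=3(t) contributes 2
|[w]| = 10

10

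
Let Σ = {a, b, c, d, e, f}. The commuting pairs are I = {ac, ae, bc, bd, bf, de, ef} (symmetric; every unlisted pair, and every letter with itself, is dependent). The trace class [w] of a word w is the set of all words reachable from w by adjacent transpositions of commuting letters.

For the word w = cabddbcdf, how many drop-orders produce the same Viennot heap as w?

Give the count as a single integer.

49

drop 0:c onto floor
drop 1:a onto floor
drop 2:b onto {1:a}
drop 3:d onto {0:c, 1:a}
drop 4:d onto {3:d}
drop 5:b onto {2:b}
drop 6:c onto {4:d}
drop 7:d onto {6:c}
drop 8:f onto {7:d}
ground layer = {0:c, 1:a}
drop-orders for the pieces not yet dropped (sum over which currently-grounded one goes next):
  1 to go: {5} 1  {8} 1
  2 to go: {2,5} 1  {5,8} 2  {7,8} 1
  3 to go: {2,5,8} 3  {5,7,8} 3  {6,7,8} 1
  4 to go: {2,5,7,8} 6  {4,6,7,8} 1  {5,6,7,8} 4
  5 to go: {2,5,6,7,8} 10  {3,4,6,7,8} 1  {4,5,6,7,8} 5
  6 to go: {0,3,4,6,7,8} 1  {2,4,5,6,7,8} 15  {3,4,5,6,7,8} 6
  7 to go: {0,3,4,5,6,7,8} 7  {2,3,4,5,6,7,8} 21
  if 0:c drops first: 21 orders
  if 1:a drops first: 28 orders
heap linearizations: 49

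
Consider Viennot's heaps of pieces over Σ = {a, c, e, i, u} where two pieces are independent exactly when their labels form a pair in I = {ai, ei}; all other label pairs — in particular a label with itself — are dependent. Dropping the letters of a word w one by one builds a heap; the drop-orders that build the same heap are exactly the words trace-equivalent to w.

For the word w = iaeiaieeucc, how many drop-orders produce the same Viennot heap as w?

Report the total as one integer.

56

#0=i has no predecessor
#1=a has no predecessor
#2=e depends on [1:a]
#3=i depends on [0:i]
#4=a depends on [2:e]
#5=i depends on [3:i]
#6=e depends on [4:a]
#7=e depends on [6:e]
#8=u depends on [5:i, 7:e]
#9=c depends on [8:u]
#10=c depends on [9:c]
sources: [0:i, 1:a]
N(rest) = Σ N(rest − s) over sources s of rest; N(one piece) = 1:
  size 1 → [10]=1
  size 2 → [9,10]=1
  size 3 → [8,9,10]=1
  size 4 → [5,8,9,10]=1  [7,8,9,10]=1
  size 5 → [3,5,8,9,10]=1  [5,7,8,9,10]=2  [6,7,8,9,10]=1
  size 6 → [0,3,5,8,9,10]=1  [3,5,7,8,9,10]=3  [4,6,7,8,9,10]=1  [5,6,7,8,9,10]=3
  size 7 → [0,3,5,7,8,9,10]=4  [2,4,6,7,8,9,10]=1  [3,5,6,7,8,9,10]=6  [4,5,6,7,8,9,10]=4
  size 8 → [0,3,5,6,7,8,9,10]=10  [1,2,4,6,7,8,9,10]=1  [2,4,5,6,7,8,9,10]=5  [3,4,5,6,7,8,9,10]=10
  size 9 → [0,3,4,5,6,7,8,9,10]=20  [1,2,4,5,6,7,8,9,10]=6  [2,3,4,5,6,7,8,9,10]=15
  first=0(i) contributes 21
  first=1(a) contributes 35
|[w]| = 56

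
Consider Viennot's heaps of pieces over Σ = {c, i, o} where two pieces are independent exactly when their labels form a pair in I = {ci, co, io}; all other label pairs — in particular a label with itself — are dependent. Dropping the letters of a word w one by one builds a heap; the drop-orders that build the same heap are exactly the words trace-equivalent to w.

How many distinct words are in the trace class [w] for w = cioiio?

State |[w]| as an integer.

60

0(c) covers ∅
1(i) covers ∅
2(o) covers ∅
3(i) covers 1:i
4(i) covers 3:i
5(o) covers 2:o
floor of heap: 0:c, 1:i, 2:o
completions by unplaced set U, small U first (add the entries for U minus each lowest piece of U):
  |U|=1: {0}:1  {4}:1  {5}:1
  |U|=2: {0,4}:2  {0,5}:2  {2,5}:1  {3,4}:1  {4,5}:2
  |U|=3: {0,2,5}:3  {0,3,4}:3  {0,4,5}:6  {1,3,4}:1  {2,4,5}:3  {3,4,5}:3
  |U|=4: {0,1,3,4}:4  {0,2,4,5}:12  {0,3,4,5}:12  {1,3,4,5}:4  {2,3,4,5}:6
  start at 0(c): 10
  start at 1(i): 30
  start at 2(o): 20
sum over floor = 60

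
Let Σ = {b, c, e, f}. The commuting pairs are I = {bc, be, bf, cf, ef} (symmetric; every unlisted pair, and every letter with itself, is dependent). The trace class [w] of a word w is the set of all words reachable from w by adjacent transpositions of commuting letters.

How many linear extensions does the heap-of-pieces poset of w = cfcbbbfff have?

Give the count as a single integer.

1260

piece 0:c — minimal
piece 1:f — minimal
piece 2:c rests on {0:c}
piece 3:b — minimal
piece 4:b rests on {3:b}
piece 5:b rests on {4:b}
piece 6:f rests on {1:f}
piece 7:f rests on {6:f}
piece 8:f rests on {7:f}
minimal pieces: {0:c, 1:f, 3:b}
ways to finish when only these pieces remain (= sum over removing one remaining piece with nothing left below it):
  1 left: {2}→1  {5}→1  {8}→1
  2 left: {0,2}→1  {2,5}→2  {2,8}→2  {4,5}→1  {5,8}→2  {7,8}→1
  3 left: {0,2,5}→3  {0,2,8}→3  {2,4,5}→3  {2,5,8}→6  {2,7,8}→3  {3,4,5}→1  {4,5,8}→3  {5,7,8}→3  {6,7,8}→1
  4 left: {0,2,4,5}→6  {0,2,5,8}→12  {0,2,7,8}→6  {1,6,7,8}→1  {2,3,4,5}→4  {2,4,5,8}→12  {2,5,7,8}→12  {2,6,7,8}→4  {3,4,5,8}→4  {4,5,7,8}→6  {5,6,7,8}→4
  5 left: {0,2,3,4,5}→10  {0,2,4,5,8}→30  {0,2,5,7,8}→30  {0,2,6,7,8}→10  {1,2,6,7,8}→5  {1,5,6,7,8}→5  {2,3,4,5,8}→20  {2,4,5,7,8}→30  {2,5,6,7,8}→20  {3,4,5,7,8}→10  {4,5,6,7,8}→10
  6 left: {0,1,2,6,7,8}→15  {0,2,3,4,5,8}→60  {0,2,4,5,7,8}→90  {0,2,5,6,7,8}→60  {1,2,5,6,7,8}→30  {1,4,5,6,7,8}→15  {2,3,4,5,7,8}→60  {2,4,5,6,7,8}→60  {3,4,5,6,7,8}→20
  7 left: {0,1,2,5,6,7,8}→105  {0,2,3,4,5,7,8}→210  {0,2,4,5,6,7,8}→210  {1,2,4,5,6,7,8}→105  {1,3,4,5,6,7,8}→35  {2,3,4,5,6,7,8}→140
  placing 0:c first → 280 extensions
  placing 1:f first → 560 extensions
  placing 3:b first → 420 extensions
total linear extensions = 1260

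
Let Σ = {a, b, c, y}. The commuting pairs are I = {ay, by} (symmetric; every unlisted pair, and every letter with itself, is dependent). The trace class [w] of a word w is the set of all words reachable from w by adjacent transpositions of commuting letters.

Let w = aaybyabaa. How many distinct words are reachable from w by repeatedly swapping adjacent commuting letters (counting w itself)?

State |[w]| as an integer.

0(a) covers ∅
1(a) covers 0:a
2(y) covers ∅
3(b) covers 1:a
4(y) covers 2:y
5(a) covers 3:b
6(b) covers 5:a
7(a) covers 6:b
8(a) covers 7:a
floor of heap: 0:a, 2:y
completions by unplaced set U, small U first (add the entries for U minus each lowest piece of U):
  |U|=1: {4}:1  {8}:1
  |U|=2: {2,4}:1  {4,8}:2  {7,8}:1
  |U|=3: {2,4,8}:3  {4,7,8}:3  {6,7,8}:1
  |U|=4: {2,4,7,8}:6  {4,6,7,8}:4  {5,6,7,8}:1
  |U|=5: {2,4,6,7,8}:10  {3,5,6,7,8}:1  {4,5,6,7,8}:5
  |U|=6: {1,3,5,6,7,8}:1  {2,4,5,6,7,8}:15  {3,4,5,6,7,8}:6
  |U|=7: {0,1,3,5,6,7,8}:1  {1,3,4,5,6,7,8}:7  {2,3,4,5,6,7,8}:21
  start at 0(a): 28
  start at 2(y): 8
sum over floor = 36

36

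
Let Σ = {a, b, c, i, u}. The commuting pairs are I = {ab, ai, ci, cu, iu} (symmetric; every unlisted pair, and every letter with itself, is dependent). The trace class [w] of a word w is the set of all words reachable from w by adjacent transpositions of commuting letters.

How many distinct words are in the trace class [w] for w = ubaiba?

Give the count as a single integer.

10

#0=u has no predecessor
#1=b depends on [0:u]
#2=a depends on [0:u]
#3=i depends on [1:b]
#4=b depends on [3:i]
#5=a depends on [2:a]
sources: [0:u]
N(rest) = Σ N(rest − s) over sources s of rest; N(one piece) = 1:
  size 1 → [4]=1  [5]=1
  size 2 → [2,5]=1  [3,4]=1  [4,5]=2
  size 3 → [1,3,4]=1  [2,4,5]=3  [3,4,5]=3
  size 4 → [1,3,4,5]=4  [2,3,4,5]=6
  first=0(u) contributes 10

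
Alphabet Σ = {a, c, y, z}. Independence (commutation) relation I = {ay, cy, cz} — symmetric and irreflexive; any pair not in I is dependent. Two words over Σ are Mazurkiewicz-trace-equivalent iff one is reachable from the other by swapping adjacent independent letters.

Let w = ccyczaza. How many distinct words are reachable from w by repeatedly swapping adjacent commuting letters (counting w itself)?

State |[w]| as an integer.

10

piece 0:c — minimal
piece 1:c rests on {0:c}
piece 2:y — minimal
piece 3:c rests on {1:c}
piece 4:z rests on {2:y}
piece 5:a rests on {3:c, 4:z}
piece 6:z rests on {5:a}
piece 7:a rests on {6:z}
minimal pieces: {0:c, 2:y}
ways to finish when only these pieces remain (= sum over removing one remaining piece with nothing left below it):
  1 left: {7}→1
  2 left: {6,7}→1
  3 left: {5,6,7}→1
  4 left: {3,5,6,7}→1  {4,5,6,7}→1
  5 left: {1,3,5,6,7}→1  {2,4,5,6,7}→1  {3,4,5,6,7}→2
  6 left: {0,1,3,5,6,7}→1  {1,3,4,5,6,7}→3  {2,3,4,5,6,7}→3
  placing 0:c first → 6 extensions
  placing 2:y first → 4 extensions
total linear extensions = 10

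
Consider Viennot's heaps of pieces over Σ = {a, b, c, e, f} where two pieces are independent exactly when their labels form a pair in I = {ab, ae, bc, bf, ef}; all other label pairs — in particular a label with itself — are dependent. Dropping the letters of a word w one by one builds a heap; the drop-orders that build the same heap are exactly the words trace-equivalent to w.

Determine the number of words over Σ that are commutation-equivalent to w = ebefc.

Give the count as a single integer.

4

drop 0:e onto floor
drop 1:b onto {0:e}
drop 2:e onto {1:b}
drop 3:f onto floor
drop 4:c onto {2:e, 3:f}
ground layer = {0:e, 3:f}
drop-orders for the pieces not yet dropped (sum over which currently-grounded one goes next):
  1 to go: {4} 1
  2 to go: {2,4} 1  {3,4} 1
  3 to go: {1,2,4} 1  {2,3,4} 2
  if 0:e drops first: 3 orders
  if 3:f drops first: 1 orders
heap linearizations: 4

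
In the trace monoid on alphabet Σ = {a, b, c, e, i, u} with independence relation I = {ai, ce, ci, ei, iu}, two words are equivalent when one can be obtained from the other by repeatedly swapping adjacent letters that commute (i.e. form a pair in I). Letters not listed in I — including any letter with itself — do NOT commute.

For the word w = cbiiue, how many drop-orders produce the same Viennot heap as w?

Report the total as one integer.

piece 0:c — minimal
piece 1:b rests on {0:c}
piece 2:i rests on {1:b}
piece 3:i rests on {2:i}
piece 4:u rests on {1:b}
piece 5:e rests on {4:u}
minimal pieces: {0:c}
ways to finish when only these pieces remain (= sum over removing one remaining piece with nothing left below it):
  1 left: {3}→1  {5}→1
  2 left: {2,3}→1  {3,5}→2  {4,5}→1
  3 left: {2,3,5}→3  {3,4,5}→3
  4 left: {2,3,4,5}→6
  placing 0:c first → 6 extensions

6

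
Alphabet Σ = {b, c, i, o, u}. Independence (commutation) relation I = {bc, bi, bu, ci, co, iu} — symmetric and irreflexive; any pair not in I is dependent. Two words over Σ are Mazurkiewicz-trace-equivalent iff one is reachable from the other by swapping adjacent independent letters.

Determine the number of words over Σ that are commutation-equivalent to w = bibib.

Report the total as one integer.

#0=b has no predecessor
#1=i has no predecessor
#2=b depends on [0:b]
#3=i depends on [1:i]
#4=b depends on [2:b]
sources: [0:b, 1:i]
N(rest) = Σ N(rest − s) over sources s of rest; N(one piece) = 1:
  size 1 → [3]=1  [4]=1
  size 2 → [1,3]=1  [2,4]=1  [3,4]=2
  size 3 → [0,2,4]=1  [1,3,4]=3  [2,3,4]=3
  first=0(b) contributes 6
  first=1(i) contributes 4
|[w]| = 10

10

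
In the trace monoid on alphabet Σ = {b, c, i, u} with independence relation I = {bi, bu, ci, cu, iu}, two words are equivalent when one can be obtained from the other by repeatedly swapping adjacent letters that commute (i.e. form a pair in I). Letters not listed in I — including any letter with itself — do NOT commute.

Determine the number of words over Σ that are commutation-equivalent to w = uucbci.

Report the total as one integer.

drop 0:u onto floor
drop 1:u onto {0:u}
drop 2:c onto floor
drop 3:b onto {2:c}
drop 4:c onto {3:b}
drop 5:i onto floor
ground layer = {0:u, 2:c, 5:i}
drop-orders for the pieces not yet dropped (sum over which currently-grounded one goes next):
  1 to go: {1} 1  {4} 1  {5} 1
  2 to go: {0,1} 1  {1,4} 2  {1,5} 2  {3,4} 1  {4,5} 2
  3 to go: {0,1,4} 3  {0,1,5} 3  {1,3,4} 3  {1,4,5} 6  {2,3,4} 1  {3,4,5} 3
  4 to go: {0,1,3,4} 6  {0,1,4,5} 12  {1,2,3,4} 4  {1,3,4,5} 12  {2,3,4,5} 4
  if 0:u drops first: 20 orders
  if 2:c drops first: 30 orders
  if 5:i drops first: 10 orders
heap linearizations: 60

60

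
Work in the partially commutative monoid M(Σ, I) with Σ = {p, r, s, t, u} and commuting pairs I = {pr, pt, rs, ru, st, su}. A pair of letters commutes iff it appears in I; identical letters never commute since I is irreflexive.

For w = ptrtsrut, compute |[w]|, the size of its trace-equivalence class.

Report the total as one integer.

0(p) covers ∅
1(t) covers ∅
2(r) covers 1:t
3(t) covers 2:r
4(s) covers 0:p
5(r) covers 3:t
6(u) covers 0:p, 3:t
7(t) covers 5:r, 6:u
floor of heap: 0:p, 1:t
completions by unplaced set U, small U first (add the entries for U minus each lowest piece of U):
  |U|=1: {4}:1  {7}:1
  |U|=2: {4,7}:2  {5,7}:1  {6,7}:1
  |U|=3: {4,5,7}:3  {4,6,7}:3  {5,6,7}:2
  |U|=4: {0,4,6,7}:3  {3,5,6,7}:2  {4,5,6,7}:8
  |U|=5: {0,4,5,6,7}:11  {2,3,5,6,7}:2  {3,4,5,6,7}:10
  |U|=6: {0,3,4,5,6,7}:21  {1,2,3,5,6,7}:2  {2,3,4,5,6,7}:12
  start at 0(p): 14
  start at 1(t): 33
sum over floor = 47

47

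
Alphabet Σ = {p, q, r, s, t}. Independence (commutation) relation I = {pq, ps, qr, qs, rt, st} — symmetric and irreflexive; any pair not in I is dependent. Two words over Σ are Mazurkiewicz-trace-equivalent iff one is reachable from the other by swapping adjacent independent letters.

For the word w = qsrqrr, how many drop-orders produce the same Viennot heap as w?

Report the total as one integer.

0(q) covers ∅
1(s) covers ∅
2(r) covers 1:s
3(q) covers 0:q
4(r) covers 2:r
5(r) covers 4:r
floor of heap: 0:q, 1:s
completions by unplaced set U, small U first (add the entries for U minus each lowest piece of U):
  |U|=1: {3}:1  {5}:1
  |U|=2: {0,3}:1  {3,5}:2  {4,5}:1
  |U|=3: {0,3,5}:3  {2,4,5}:1  {3,4,5}:3
  |U|=4: {0,3,4,5}:6  {1,2,4,5}:1  {2,3,4,5}:4
  start at 0(q): 5
  start at 1(s): 10
sum over floor = 15

15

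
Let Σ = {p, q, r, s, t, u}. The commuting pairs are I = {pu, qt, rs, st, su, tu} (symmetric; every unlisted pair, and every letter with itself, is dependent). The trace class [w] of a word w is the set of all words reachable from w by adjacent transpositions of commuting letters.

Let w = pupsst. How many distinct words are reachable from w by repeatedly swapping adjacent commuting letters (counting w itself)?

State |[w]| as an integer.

18

piece 0:p — minimal
piece 1:u — minimal
piece 2:p rests on {0:p}
piece 3:s rests on {2:p}
piece 4:s rests on {3:s}
piece 5:t rests on {2:p}
minimal pieces: {0:p, 1:u}
ways to finish when only these pieces remain (= sum over removing one remaining piece with nothing left below it):
  1 left: {1}→1  {4}→1  {5}→1
  2 left: {1,4}→2  {1,5}→2  {3,4}→1  {4,5}→2
  3 left: {1,3,4}→3  {1,4,5}→6  {3,4,5}→3
  4 left: {1,3,4,5}→12  {2,3,4,5}→3
  placing 0:p first → 15 extensions
  placing 1:u first → 3 extensions
total linear extensions = 18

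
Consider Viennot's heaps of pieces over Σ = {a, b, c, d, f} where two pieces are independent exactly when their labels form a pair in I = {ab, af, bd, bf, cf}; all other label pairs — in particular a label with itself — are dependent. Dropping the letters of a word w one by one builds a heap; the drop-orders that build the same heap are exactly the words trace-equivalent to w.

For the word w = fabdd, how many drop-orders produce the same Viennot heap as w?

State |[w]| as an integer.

#0=f has no predecessor
#1=a has no predecessor
#2=b has no predecessor
#3=d depends on [0:f, 1:a]
#4=d depends on [3:d]
sources: [0:f, 1:a, 2:b]
N(rest) = Σ N(rest − s) over sources s of rest; N(one piece) = 1:
  size 1 → [2]=1  [4]=1
  size 2 → [2,4]=2  [3,4]=1
  size 3 → [0,3,4]=1  [1,3,4]=1  [2,3,4]=3
  first=0(f) contributes 4
  first=1(a) contributes 4
  first=2(b) contributes 2
|[w]| = 10

10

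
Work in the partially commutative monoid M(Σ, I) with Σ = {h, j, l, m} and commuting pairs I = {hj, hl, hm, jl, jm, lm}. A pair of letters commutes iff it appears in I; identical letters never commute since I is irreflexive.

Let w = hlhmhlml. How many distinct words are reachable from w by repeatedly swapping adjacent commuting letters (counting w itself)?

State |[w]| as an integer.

piece 0:h — minimal
piece 1:l — minimal
piece 2:h rests on {0:h}
piece 3:m — minimal
piece 4:h rests on {2:h}
piece 5:l rests on {1:l}
piece 6:m rests on {3:m}
piece 7:l rests on {5:l}
minimal pieces: {0:h, 1:l, 3:m}
ways to finish when only these pieces remain (= sum over removing one remaining piece with nothing left below it):
  1 left: {4}→1  {6}→1  {7}→1
  2 left: {2,4}→1  {3,6}→1  {4,6}→2  {4,7}→2  {5,7}→1  {6,7}→2
  3 left: {0,2,4}→1  {1,5,7}→1  {2,4,6}→3  {2,4,7}→3  {3,4,6}→3  {3,6,7}→3  {4,5,7}→3  {4,6,7}→6  {5,6,7}→3
  4 left: {0,2,4,6}→4  {0,2,4,7}→4  {1,4,5,7}→4  {1,5,6,7}→4  {2,3,4,6}→6  {2,4,5,7}→6  {2,4,6,7}→12  {3,4,6,7}→12  {3,5,6,7}→6  {4,5,6,7}→12
  5 left: {0,2,3,4,6}→10  {0,2,4,5,7}→10  {0,2,4,6,7}→20  {1,2,4,5,7}→10  {1,3,5,6,7}→10  {1,4,5,6,7}→20  {2,3,4,6,7}→30  {2,4,5,6,7}→30  {3,4,5,6,7}→30
  6 left: {0,1,2,4,5,7}→20  {0,2,3,4,6,7}→60  {0,2,4,5,6,7}→60  {1,2,4,5,6,7}→60  {1,3,4,5,6,7}→60  {2,3,4,5,6,7}→90
  placing 0:h first → 210 extensions
  placing 1:l first → 210 extensions
  placing 3:m first → 140 extensions
total linear extensions = 560

560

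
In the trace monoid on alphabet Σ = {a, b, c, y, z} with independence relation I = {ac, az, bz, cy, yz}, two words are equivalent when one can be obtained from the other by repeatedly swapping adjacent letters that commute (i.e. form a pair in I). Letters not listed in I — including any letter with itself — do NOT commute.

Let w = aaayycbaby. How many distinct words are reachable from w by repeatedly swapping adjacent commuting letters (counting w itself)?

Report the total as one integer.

piece 0:a — minimal
piece 1:a rests on {0:a}
piece 2:a rests on {1:a}
piece 3:y rests on {2:a}
piece 4:y rests on {3:y}
piece 5:c — minimal
piece 6:b rests on {4:y, 5:c}
piece 7:a rests on {6:b}
piece 8:b rests on {7:a}
piece 9:y rests on {8:b}
minimal pieces: {0:a, 5:c}
ways to finish when only these pieces remain (= sum over removing one remaining piece with nothing left below it):
  1 left: {9}→1
  2 left: {8,9}→1
  3 left: {7,8,9}→1
  4 left: {6,7,8,9}→1
  5 left: {4,6,7,8,9}→1  {5,6,7,8,9}→1
  6 left: {3,4,6,7,8,9}→1  {4,5,6,7,8,9}→2
  7 left: {2,3,4,6,7,8,9}→1  {3,4,5,6,7,8,9}→3
  8 left: {1,2,3,4,6,7,8,9}→1  {2,3,4,5,6,7,8,9}→4
  placing 0:a first → 5 extensions
  placing 5:c first → 1 extensions
total linear extensions = 6

6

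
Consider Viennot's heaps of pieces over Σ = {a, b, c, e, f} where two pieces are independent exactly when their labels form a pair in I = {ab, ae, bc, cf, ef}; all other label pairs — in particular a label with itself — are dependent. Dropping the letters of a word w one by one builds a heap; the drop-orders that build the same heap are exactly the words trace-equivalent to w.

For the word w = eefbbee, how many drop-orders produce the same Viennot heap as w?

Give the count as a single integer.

3

piece 0:e — minimal
piece 1:e rests on {0:e}
piece 2:f — minimal
piece 3:b rests on {1:e, 2:f}
piece 4:b rests on {3:b}
piece 5:e rests on {4:b}
piece 6:e rests on {5:e}
minimal pieces: {0:e, 2:f}
ways to finish when only these pieces remain (= sum over removing one remaining piece with nothing left below it):
  1 left: {6}→1
  2 left: {5,6}→1
  3 left: {4,5,6}→1
  4 left: {3,4,5,6}→1
  5 left: {1,3,4,5,6}→1  {2,3,4,5,6}→1
  placing 0:e first → 2 extensions
  placing 2:f first → 1 extensions
total linear extensions = 3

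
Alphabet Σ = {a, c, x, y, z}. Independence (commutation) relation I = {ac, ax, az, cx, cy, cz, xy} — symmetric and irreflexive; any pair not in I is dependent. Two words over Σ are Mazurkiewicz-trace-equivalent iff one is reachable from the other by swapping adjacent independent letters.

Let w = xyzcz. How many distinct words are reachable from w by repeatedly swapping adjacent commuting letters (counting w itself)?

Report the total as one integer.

#0=x has no predecessor
#1=y has no predecessor
#2=z depends on [0:x, 1:y]
#3=c has no predecessor
#4=z depends on [2:z]
sources: [0:x, 1:y, 3:c]
N(rest) = Σ N(rest − s) over sources s of rest; N(one piece) = 1:
  size 1 → [3]=1  [4]=1
  size 2 → [2,4]=1  [3,4]=2
  size 3 → [0,2,4]=1  [1,2,4]=1  [2,3,4]=3
  first=0(x) contributes 4
  first=1(y) contributes 4
  first=3(c) contributes 2
|[w]| = 10

10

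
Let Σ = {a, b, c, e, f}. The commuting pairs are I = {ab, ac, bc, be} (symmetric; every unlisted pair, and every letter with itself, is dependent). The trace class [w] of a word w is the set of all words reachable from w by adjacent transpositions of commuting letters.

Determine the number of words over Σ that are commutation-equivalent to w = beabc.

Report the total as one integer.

#0=b has no predecessor
#1=e has no predecessor
#2=a depends on [1:e]
#3=b depends on [0:b]
#4=c depends on [1:e]
sources: [0:b, 1:e]
N(rest) = Σ N(rest − s) over sources s of rest; N(one piece) = 1:
  size 1 → [2]=1  [3]=1  [4]=1
  size 2 → [0,3]=1  [2,3]=2  [2,4]=2  [3,4]=2
  size 3 → [0,2,3]=3  [0,3,4]=3  [1,2,4]=2  [2,3,4]=6
  first=0(b) contributes 8
  first=1(e) contributes 12
|[w]| = 20

20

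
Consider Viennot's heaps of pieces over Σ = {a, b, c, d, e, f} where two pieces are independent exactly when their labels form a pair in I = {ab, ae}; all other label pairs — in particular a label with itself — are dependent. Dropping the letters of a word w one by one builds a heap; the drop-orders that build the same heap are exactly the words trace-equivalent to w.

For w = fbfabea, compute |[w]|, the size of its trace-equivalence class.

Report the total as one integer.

6

0(f) covers ∅
1(b) covers 0:f
2(f) covers 1:b
3(a) covers 2:f
4(b) covers 2:f
5(e) covers 4:b
6(a) covers 3:a
floor of heap: 0:f
completions by unplaced set U, small U first (add the entries for U minus each lowest piece of U):
  |U|=1: {5}:1  {6}:1
  |U|=2: {3,6}:1  {4,5}:1  {5,6}:2
  |U|=3: {3,5,6}:3  {4,5,6}:3
  |U|=4: {3,4,5,6}:6
  |U|=5: {2,3,4,5,6}:6
  start at 0(f): 6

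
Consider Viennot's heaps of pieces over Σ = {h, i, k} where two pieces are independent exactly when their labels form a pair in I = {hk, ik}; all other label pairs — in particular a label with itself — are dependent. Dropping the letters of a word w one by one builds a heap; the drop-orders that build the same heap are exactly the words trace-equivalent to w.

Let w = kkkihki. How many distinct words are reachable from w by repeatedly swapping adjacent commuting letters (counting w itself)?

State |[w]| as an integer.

35

0(k) covers ∅
1(k) covers 0:k
2(k) covers 1:k
3(i) covers ∅
4(h) covers 3:i
5(k) covers 2:k
6(i) covers 4:h
floor of heap: 0:k, 3:i
completions by unplaced set U, small U first (add the entries for U minus each lowest piece of U):
  |U|=1: {5}:1  {6}:1
  |U|=2: {2,5}:1  {4,6}:1  {5,6}:2
  |U|=3: {1,2,5}:1  {2,5,6}:3  {3,4,6}:1  {4,5,6}:3
  |U|=4: {0,1,2,5}:1  {1,2,5,6}:4  {2,4,5,6}:6  {3,4,5,6}:4
  |U|=5: {0,1,2,5,6}:5  {1,2,4,5,6}:10  {2,3,4,5,6}:10
  start at 0(k): 20
  start at 3(i): 15
sum over floor = 35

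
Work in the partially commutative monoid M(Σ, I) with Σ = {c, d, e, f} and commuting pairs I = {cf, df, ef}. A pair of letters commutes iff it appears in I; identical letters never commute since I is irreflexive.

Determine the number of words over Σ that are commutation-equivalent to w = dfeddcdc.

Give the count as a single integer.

#0=d has no predecessor
#1=f has no predecessor
#2=e depends on [0:d]
#3=d depends on [2:e]
#4=d depends on [3:d]
#5=c depends on [4:d]
#6=d depends on [5:c]
#7=c depends on [6:d]
sources: [0:d, 1:f]
N(rest) = Σ N(rest − s) over sources s of rest; N(one piece) = 1:
  size 1 → [1]=1  [7]=1
  size 2 → [1,7]=2  [6,7]=1
  size 3 → [1,6,7]=3  [5,6,7]=1
  size 4 → [1,5,6,7]=4  [4,5,6,7]=1
  size 5 → [1,4,5,6,7]=5  [3,4,5,6,7]=1
  size 6 → [1,3,4,5,6,7]=6  [2,3,4,5,6,7]=1
  first=0(d) contributes 7
  first=1(f) contributes 1
|[w]| = 8

8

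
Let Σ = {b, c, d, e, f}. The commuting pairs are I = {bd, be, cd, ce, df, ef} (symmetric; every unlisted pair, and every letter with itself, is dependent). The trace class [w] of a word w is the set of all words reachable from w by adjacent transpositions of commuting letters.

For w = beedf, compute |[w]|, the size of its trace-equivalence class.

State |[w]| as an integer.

10

#0=b has no predecessor
#1=e has no predecessor
#2=e depends on [1:e]
#3=d depends on [2:e]
#4=f depends on [0:b]
sources: [0:b, 1:e]
N(rest) = Σ N(rest − s) over sources s of rest; N(one piece) = 1:
  size 1 → [3]=1  [4]=1
  size 2 → [0,4]=1  [2,3]=1  [3,4]=2
  size 3 → [0,3,4]=3  [1,2,3]=1  [2,3,4]=3
  first=0(b) contributes 4
  first=1(e) contributes 6
|[w]| = 10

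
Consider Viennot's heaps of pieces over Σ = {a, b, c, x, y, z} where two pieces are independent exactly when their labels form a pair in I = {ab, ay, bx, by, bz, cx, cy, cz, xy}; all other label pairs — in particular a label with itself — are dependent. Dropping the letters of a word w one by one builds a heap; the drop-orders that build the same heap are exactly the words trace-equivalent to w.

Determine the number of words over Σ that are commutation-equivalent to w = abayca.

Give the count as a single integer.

18

drop 0:a onto floor
drop 1:b onto floor
drop 2:a onto {0:a}
drop 3:y onto floor
drop 4:c onto {1:b, 2:a}
drop 5:a onto {4:c}
ground layer = {0:a, 1:b, 3:y}
drop-orders for the pieces not yet dropped (sum over which currently-grounded one goes next):
  1 to go: {3} 1  {5} 1
  2 to go: {3,5} 2  {4,5} 1
  3 to go: {1,4,5} 1  {2,4,5} 1  {3,4,5} 3
  4 to go: {0,2,4,5} 1  {1,2,4,5} 2  {1,3,4,5} 4  {2,3,4,5} 4
  if 0:a drops first: 10 orders
  if 1:b drops first: 5 orders
  if 3:y drops first: 3 orders
heap linearizations: 18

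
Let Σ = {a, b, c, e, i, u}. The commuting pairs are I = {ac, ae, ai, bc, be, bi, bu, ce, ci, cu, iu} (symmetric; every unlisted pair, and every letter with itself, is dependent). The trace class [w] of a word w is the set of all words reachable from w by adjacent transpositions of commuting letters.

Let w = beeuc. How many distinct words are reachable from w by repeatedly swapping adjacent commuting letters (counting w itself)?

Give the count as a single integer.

drop 0:b onto floor
drop 1:e onto floor
drop 2:e onto {1:e}
drop 3:u onto {2:e}
drop 4:c onto floor
ground layer = {0:b, 1:e, 4:c}
drop-orders for the pieces not yet dropped (sum over which currently-grounded one goes next):
  1 to go: {0} 1  {3} 1  {4} 1
  2 to go: {0,3} 2  {0,4} 2  {2,3} 1  {3,4} 2
  3 to go: {0,2,3} 3  {0,3,4} 6  {1,2,3} 1  {2,3,4} 3
  if 0:b drops first: 4 orders
  if 1:e drops first: 12 orders
  if 4:c drops first: 4 orders
heap linearizations: 20

20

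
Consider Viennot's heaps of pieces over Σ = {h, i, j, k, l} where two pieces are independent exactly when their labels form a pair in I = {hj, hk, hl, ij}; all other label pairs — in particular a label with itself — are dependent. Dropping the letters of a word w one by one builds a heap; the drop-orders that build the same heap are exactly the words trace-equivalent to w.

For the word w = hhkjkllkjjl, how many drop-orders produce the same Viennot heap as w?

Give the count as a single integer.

#0=h has no predecessor
#1=h depends on [0:h]
#2=k has no predecessor
#3=j depends on [2:k]
#4=k depends on [3:j]
#5=l depends on [4:k]
#6=l depends on [5:l]
#7=k depends on [6:l]
#8=j depends on [7:k]
#9=j depends on [8:j]
#10=l depends on [9:j]
sources: [0:h, 2:k]
N(rest) = Σ N(rest − s) over sources s of rest; N(one piece) = 1:
  size 1 → [1]=1  [10]=1
  size 2 → [0,1]=1  [1,10]=2  [9,10]=1
  size 3 → [0,1,10]=3  [1,9,10]=3  [8,9,10]=1
  size 4 → [0,1,9,10]=6  [1,8,9,10]=4  [7,8,9,10]=1
  size 5 → [0,1,8,9,10]=10  [1,7,8,9,10]=5  [6,7,8,9,10]=1
  size 6 → [0,1,7,8,9,10]=15  [1,6,7,8,9,10]=6  [5,6,7,8,9,10]=1
  size 7 → [0,1,6,7,8,9,10]=21  [1,5,6,7,8,9,10]=7  [4,5,6,7,8,9,10]=1
  size 8 → [0,1,5,6,7,8,9,10]=28  [1,4,5,6,7,8,9,10]=8  [3,4,5,6,7,8,9,10]=1
  size 9 → [0,1,4,5,6,7,8,9,10]=36  [1,3,4,5,6,7,8,9,10]=9  [2,3,4,5,6,7,8,9,10]=1
  first=0(h) contributes 10
  first=2(k) contributes 45
|[w]| = 55

55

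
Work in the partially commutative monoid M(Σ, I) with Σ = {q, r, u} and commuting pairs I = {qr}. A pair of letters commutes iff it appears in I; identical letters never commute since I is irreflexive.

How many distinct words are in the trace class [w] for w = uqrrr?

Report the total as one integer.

0(u) covers ∅
1(q) covers 0:u
2(r) covers 0:u
3(r) covers 2:r
4(r) covers 3:r
floor of heap: 0:u
completions by unplaced set U, small U first (add the entries for U minus each lowest piece of U):
  |U|=1: {1}:1  {4}:1
  |U|=2: {1,4}:2  {3,4}:1
  |U|=3: {1,3,4}:3  {2,3,4}:1
  start at 0(u): 4

4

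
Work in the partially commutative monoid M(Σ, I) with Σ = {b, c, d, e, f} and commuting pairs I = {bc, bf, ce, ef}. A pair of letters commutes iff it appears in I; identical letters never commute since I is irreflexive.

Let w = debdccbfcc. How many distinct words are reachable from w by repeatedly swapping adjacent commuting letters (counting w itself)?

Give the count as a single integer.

drop 0:d onto floor
drop 1:e onto {0:d}
drop 2:b onto {1:e}
drop 3:d onto {2:b}
drop 4:c onto {3:d}
drop 5:c onto {4:c}
drop 6:b onto {3:d}
drop 7:f onto {5:c}
drop 8:c onto {7:f}
drop 9:c onto {8:c}
ground layer = {0:d}
drop-orders for the pieces not yet dropped (sum over which currently-grounded one goes next):
  1 to go: {6} 1  {9} 1
  2 to go: {6,9} 2  {8,9} 1
  3 to go: {6,8,9} 3  {7,8,9} 1
  4 to go: {5,7,8,9} 1  {6,7,8,9} 4
  5 to go: {4,5,7,8,9} 1  {5,6,7,8,9} 5
  6 to go: {4,5,6,7,8,9} 6
  7 to go: {3,4,5,6,7,8,9} 6
  8 to go: {2,3,4,5,6,7,8,9} 6
  if 0:d drops first: 6 orders

6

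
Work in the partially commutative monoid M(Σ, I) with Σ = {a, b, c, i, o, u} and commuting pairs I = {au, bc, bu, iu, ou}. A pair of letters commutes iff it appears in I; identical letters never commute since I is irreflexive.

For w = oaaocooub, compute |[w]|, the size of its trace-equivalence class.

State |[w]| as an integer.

#0=o has no predecessor
#1=a depends on [0:o]
#2=a depends on [1:a]
#3=o depends on [2:a]
#4=c depends on [3:o]
#5=o depends on [4:c]
#6=o depends on [5:o]
#7=u depends on [4:c]
#8=b depends on [6:o]
sources: [0:o]
N(rest) = Σ N(rest − s) over sources s of rest; N(one piece) = 1:
  size 1 → [7]=1  [8]=1
  size 2 → [6,8]=1  [7,8]=2
  size 3 → [5,6,8]=1  [6,7,8]=3
  size 4 → [5,6,7,8]=4
  size 5 → [4,5,6,7,8]=4
  size 6 → [3,4,5,6,7,8]=4
  size 7 → [2,3,4,5,6,7,8]=4
  first=0(o) contributes 4

4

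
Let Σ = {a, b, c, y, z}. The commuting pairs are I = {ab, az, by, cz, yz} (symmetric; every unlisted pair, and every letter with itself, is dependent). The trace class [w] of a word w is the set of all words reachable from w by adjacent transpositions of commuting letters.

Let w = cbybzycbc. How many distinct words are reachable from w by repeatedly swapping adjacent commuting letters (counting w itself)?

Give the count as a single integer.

16

drop 0:c onto floor
drop 1:b onto {0:c}
drop 2:y onto {0:c}
drop 3:b onto {1:b}
drop 4:z onto {3:b}
drop 5:y onto {2:y}
drop 6:c onto {3:b, 5:y}
drop 7:b onto {4:z, 6:c}
drop 8:c onto {7:b}
ground layer = {0:c}
drop-orders for the pieces not yet dropped (sum over which currently-grounded one goes next):
  1 to go: {8} 1
  2 to go: {7,8} 1
  3 to go: {4,7,8} 1  {6,7,8} 1
  4 to go: {4,6,7,8} 2  {5,6,7,8} 1
  5 to go: {2,5,6,7,8} 1  {3,4,6,7,8} 2  {4,5,6,7,8} 3
  6 to go: {1,3,4,6,7,8} 2  {2,4,5,6,7,8} 4  {3,4,5,6,7,8} 5
  7 to go: {1,3,4,5,6,7,8} 7  {2,3,4,5,6,7,8} 9
  if 0:c drops first: 16 orders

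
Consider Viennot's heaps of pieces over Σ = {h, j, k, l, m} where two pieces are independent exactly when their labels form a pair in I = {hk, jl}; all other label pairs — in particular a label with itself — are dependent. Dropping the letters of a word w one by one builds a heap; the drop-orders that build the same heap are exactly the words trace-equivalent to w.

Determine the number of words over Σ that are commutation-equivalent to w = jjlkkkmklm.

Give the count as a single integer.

3

drop 0:j onto floor
drop 1:j onto {0:j}
drop 2:l onto floor
drop 3:k onto {1:j, 2:l}
drop 4:k onto {3:k}
drop 5:k onto {4:k}
drop 6:m onto {5:k}
drop 7:k onto {6:m}
drop 8:l onto {7:k}
drop 9:m onto {8:l}
ground layer = {0:j, 2:l}
drop-orders for the pieces not yet dropped (sum over which currently-grounded one goes next):
  1 to go: {9} 1
  2 to go: {8,9} 1
  3 to go: {7,8,9} 1
  4 to go: {6,7,8,9} 1
  5 to go: {5,6,7,8,9} 1
  6 to go: {4,5,6,7,8,9} 1
  7 to go: {3,4,5,6,7,8,9} 1
  8 to go: {1,3,4,5,6,7,8,9} 1  {2,3,4,5,6,7,8,9} 1
  if 0:j drops first: 2 orders
  if 2:l drops first: 1 orders
heap linearizations: 3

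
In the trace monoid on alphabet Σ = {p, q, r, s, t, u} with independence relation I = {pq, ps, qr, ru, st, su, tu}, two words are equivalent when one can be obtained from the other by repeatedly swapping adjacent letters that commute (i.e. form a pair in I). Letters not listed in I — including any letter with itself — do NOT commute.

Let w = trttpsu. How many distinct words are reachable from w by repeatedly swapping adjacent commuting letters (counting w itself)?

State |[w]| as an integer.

0(t) covers ∅
1(r) covers 0:t
2(t) covers 1:r
3(t) covers 2:t
4(p) covers 3:t
5(s) covers 1:r
6(u) covers 4:p
floor of heap: 0:t
completions by unplaced set U, small U first (add the entries for U minus each lowest piece of U):
  |U|=1: {5}:1  {6}:1
  |U|=2: {4,6}:1  {5,6}:2
  |U|=3: {3,4,6}:1  {4,5,6}:3
  |U|=4: {2,3,4,6}:1  {3,4,5,6}:4
  |U|=5: {2,3,4,5,6}:5
  start at 0(t): 5

5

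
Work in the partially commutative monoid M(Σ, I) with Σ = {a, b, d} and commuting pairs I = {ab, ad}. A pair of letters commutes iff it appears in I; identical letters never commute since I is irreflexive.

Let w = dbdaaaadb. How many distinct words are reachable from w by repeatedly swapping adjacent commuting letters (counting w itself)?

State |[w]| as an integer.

piece 0:d — minimal
piece 1:b rests on {0:d}
piece 2:d rests on {1:b}
piece 3:a — minimal
piece 4:a rests on {3:a}
piece 5:a rests on {4:a}
piece 6:a rests on {5:a}
piece 7:d rests on {2:d}
piece 8:b rests on {7:d}
minimal pieces: {0:d, 3:a}
ways to finish when only these pieces remain (= sum over removing one remaining piece with nothing left below it):
  1 left: {6}→1  {8}→1
  2 left: {5,6}→1  {6,8}→2  {7,8}→1
  3 left: {2,7,8}→1  {4,5,6}→1  {5,6,8}→3  {6,7,8}→3
  4 left: {1,2,7,8}→1  {2,6,7,8}→4  {3,4,5,6}→1  {4,5,6,8}→4  {5,6,7,8}→6
  5 left: {0,1,2,7,8}→1  {1,2,6,7,8}→5  {2,5,6,7,8}→10  {3,4,5,6,8}→5  {4,5,6,7,8}→10
  6 left: {0,1,2,6,7,8}→6  {1,2,5,6,7,8}→15  {2,4,5,6,7,8}→20  {3,4,5,6,7,8}→15
  7 left: {0,1,2,5,6,7,8}→21  {1,2,4,5,6,7,8}→35  {2,3,4,5,6,7,8}→35
  placing 0:d first → 70 extensions
  placing 3:a first → 56 extensions
total linear extensions = 126

126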